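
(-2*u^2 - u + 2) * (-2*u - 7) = 4*u^3 + 16*u^2 + 3*u - 14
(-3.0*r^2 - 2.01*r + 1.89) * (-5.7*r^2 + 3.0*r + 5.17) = 17.1*r^4 + 2.457*r^3 - 32.313*r^2 - 4.7217*r + 9.7713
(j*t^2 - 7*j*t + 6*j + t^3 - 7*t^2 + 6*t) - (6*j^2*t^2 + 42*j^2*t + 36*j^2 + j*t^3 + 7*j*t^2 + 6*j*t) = -6*j^2*t^2 - 42*j^2*t - 36*j^2 - j*t^3 - 6*j*t^2 - 13*j*t + 6*j + t^3 - 7*t^2 + 6*t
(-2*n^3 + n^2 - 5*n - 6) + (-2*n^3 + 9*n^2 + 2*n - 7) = -4*n^3 + 10*n^2 - 3*n - 13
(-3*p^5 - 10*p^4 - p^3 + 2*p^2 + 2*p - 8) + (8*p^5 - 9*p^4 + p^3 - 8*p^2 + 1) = 5*p^5 - 19*p^4 - 6*p^2 + 2*p - 7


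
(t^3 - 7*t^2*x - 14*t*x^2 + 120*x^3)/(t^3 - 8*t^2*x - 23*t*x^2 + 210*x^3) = (-t^2 + t*x + 20*x^2)/(-t^2 + 2*t*x + 35*x^2)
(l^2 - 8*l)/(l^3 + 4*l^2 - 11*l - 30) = l*(l - 8)/(l^3 + 4*l^2 - 11*l - 30)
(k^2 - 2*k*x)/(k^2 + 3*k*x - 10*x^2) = k/(k + 5*x)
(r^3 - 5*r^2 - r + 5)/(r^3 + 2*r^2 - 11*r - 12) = (r^2 - 6*r + 5)/(r^2 + r - 12)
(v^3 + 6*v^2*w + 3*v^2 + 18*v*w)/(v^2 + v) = (v^2 + 6*v*w + 3*v + 18*w)/(v + 1)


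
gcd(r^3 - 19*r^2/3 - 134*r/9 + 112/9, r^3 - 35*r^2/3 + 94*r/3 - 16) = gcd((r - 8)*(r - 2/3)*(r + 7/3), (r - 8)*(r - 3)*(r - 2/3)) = r^2 - 26*r/3 + 16/3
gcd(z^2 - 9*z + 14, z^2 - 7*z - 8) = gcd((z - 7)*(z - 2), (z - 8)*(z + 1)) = 1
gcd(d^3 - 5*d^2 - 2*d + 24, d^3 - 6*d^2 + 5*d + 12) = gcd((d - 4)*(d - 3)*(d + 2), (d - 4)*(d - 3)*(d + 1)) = d^2 - 7*d + 12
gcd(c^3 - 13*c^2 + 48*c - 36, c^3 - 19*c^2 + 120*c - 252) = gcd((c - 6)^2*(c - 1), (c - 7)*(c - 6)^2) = c^2 - 12*c + 36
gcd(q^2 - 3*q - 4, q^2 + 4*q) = 1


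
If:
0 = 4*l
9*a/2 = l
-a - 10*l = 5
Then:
No Solution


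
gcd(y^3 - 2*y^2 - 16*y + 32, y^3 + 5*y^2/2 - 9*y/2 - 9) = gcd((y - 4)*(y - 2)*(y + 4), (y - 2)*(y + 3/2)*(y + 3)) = y - 2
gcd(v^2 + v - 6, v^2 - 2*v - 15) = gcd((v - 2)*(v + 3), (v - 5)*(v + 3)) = v + 3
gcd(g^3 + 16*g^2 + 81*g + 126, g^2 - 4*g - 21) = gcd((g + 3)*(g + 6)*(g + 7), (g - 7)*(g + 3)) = g + 3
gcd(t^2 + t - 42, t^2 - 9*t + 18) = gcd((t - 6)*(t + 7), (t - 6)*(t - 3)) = t - 6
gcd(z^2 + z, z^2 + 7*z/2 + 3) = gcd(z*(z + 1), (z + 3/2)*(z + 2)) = 1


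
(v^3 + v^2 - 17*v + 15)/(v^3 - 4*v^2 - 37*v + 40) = (v - 3)/(v - 8)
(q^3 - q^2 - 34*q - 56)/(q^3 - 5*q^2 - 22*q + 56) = (q + 2)/(q - 2)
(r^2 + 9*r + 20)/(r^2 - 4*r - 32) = (r + 5)/(r - 8)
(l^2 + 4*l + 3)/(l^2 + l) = (l + 3)/l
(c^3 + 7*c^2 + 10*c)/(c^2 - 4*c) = (c^2 + 7*c + 10)/(c - 4)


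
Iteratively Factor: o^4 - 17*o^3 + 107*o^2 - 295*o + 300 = (o - 4)*(o^3 - 13*o^2 + 55*o - 75) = (o - 5)*(o - 4)*(o^2 - 8*o + 15) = (o - 5)*(o - 4)*(o - 3)*(o - 5)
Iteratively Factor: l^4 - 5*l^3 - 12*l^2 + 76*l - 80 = (l - 2)*(l^3 - 3*l^2 - 18*l + 40) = (l - 2)*(l + 4)*(l^2 - 7*l + 10) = (l - 2)^2*(l + 4)*(l - 5)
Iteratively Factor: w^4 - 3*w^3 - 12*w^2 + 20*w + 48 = (w + 2)*(w^3 - 5*w^2 - 2*w + 24) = (w + 2)^2*(w^2 - 7*w + 12) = (w - 3)*(w + 2)^2*(w - 4)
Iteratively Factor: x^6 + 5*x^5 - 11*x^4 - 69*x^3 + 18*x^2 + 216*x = (x - 2)*(x^5 + 7*x^4 + 3*x^3 - 63*x^2 - 108*x) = x*(x - 2)*(x^4 + 7*x^3 + 3*x^2 - 63*x - 108) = x*(x - 3)*(x - 2)*(x^3 + 10*x^2 + 33*x + 36) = x*(x - 3)*(x - 2)*(x + 3)*(x^2 + 7*x + 12) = x*(x - 3)*(x - 2)*(x + 3)*(x + 4)*(x + 3)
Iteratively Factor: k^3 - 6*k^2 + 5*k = (k)*(k^2 - 6*k + 5) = k*(k - 5)*(k - 1)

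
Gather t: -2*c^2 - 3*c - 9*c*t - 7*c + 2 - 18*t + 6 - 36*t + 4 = -2*c^2 - 10*c + t*(-9*c - 54) + 12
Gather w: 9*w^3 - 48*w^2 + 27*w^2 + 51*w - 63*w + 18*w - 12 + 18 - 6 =9*w^3 - 21*w^2 + 6*w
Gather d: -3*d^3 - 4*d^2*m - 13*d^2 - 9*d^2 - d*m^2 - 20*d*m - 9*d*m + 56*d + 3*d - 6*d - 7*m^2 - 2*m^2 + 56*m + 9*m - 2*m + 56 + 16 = -3*d^3 + d^2*(-4*m - 22) + d*(-m^2 - 29*m + 53) - 9*m^2 + 63*m + 72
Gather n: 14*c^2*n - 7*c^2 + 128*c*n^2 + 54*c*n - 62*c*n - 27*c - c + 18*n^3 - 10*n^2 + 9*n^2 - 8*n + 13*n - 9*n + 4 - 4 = -7*c^2 - 28*c + 18*n^3 + n^2*(128*c - 1) + n*(14*c^2 - 8*c - 4)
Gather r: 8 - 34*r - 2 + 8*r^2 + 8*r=8*r^2 - 26*r + 6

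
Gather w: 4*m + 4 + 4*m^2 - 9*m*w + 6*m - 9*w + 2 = 4*m^2 + 10*m + w*(-9*m - 9) + 6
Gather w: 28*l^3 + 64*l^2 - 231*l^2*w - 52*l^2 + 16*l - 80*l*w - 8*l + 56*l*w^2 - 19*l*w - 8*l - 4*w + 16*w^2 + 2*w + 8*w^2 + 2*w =28*l^3 + 12*l^2 + w^2*(56*l + 24) + w*(-231*l^2 - 99*l)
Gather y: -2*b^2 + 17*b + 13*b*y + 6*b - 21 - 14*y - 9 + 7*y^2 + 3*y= -2*b^2 + 23*b + 7*y^2 + y*(13*b - 11) - 30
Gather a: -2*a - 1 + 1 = -2*a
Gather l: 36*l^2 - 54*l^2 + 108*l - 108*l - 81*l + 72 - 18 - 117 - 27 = -18*l^2 - 81*l - 90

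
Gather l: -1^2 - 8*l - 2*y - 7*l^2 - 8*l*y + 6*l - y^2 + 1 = -7*l^2 + l*(-8*y - 2) - y^2 - 2*y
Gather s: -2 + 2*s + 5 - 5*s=3 - 3*s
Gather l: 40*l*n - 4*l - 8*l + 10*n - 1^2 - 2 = l*(40*n - 12) + 10*n - 3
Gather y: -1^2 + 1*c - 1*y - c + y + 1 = 0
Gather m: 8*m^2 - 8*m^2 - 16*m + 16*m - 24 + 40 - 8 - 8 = 0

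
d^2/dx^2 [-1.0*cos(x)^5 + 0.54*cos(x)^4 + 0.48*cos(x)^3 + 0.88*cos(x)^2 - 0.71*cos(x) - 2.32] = 25.0*cos(x)^5 - 8.64*cos(x)^4 - 24.32*cos(x)^3 + 2.96*cos(x)^2 + 3.59*cos(x) + 1.76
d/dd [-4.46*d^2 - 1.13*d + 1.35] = -8.92*d - 1.13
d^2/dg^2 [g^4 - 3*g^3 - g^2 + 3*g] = 12*g^2 - 18*g - 2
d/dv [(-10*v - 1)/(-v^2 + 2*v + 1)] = 2*(5*v^2 - 10*v - (v - 1)*(10*v + 1) - 5)/(-v^2 + 2*v + 1)^2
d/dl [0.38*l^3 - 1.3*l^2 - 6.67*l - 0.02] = 1.14*l^2 - 2.6*l - 6.67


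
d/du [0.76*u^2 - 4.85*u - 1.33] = 1.52*u - 4.85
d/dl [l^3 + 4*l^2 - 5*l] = 3*l^2 + 8*l - 5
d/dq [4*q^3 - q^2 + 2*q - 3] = 12*q^2 - 2*q + 2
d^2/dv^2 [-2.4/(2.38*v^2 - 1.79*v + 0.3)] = (27.18912*v^2 - 20.44896*v - 2.4*(4.76*v - 1.79)*(9.52*v - 3.58) + 3.4272)/(2.38*v^2 - 1.79*v + 0.3)^3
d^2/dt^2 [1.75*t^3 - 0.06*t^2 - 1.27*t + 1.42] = 10.5*t - 0.12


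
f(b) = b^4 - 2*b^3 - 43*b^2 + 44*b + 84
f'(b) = 4*b^3 - 6*b^2 - 86*b + 44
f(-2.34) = -198.80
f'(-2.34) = 161.13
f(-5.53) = -200.88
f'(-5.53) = -340.35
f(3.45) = -216.47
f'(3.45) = -159.86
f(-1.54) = -72.81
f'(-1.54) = 147.60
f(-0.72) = 31.04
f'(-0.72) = 101.32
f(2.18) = -22.57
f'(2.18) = -130.55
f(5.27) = -399.75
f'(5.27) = 9.60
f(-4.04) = -397.32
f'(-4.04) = 29.75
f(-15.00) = 47124.00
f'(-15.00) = -13516.00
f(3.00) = -144.00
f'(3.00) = -160.00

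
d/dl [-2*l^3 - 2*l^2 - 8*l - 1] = -6*l^2 - 4*l - 8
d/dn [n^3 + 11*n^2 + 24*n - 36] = 3*n^2 + 22*n + 24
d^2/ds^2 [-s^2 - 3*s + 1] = -2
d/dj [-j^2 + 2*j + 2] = 2 - 2*j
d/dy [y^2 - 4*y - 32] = 2*y - 4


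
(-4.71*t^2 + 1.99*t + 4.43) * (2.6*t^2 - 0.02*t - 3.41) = -12.246*t^4 + 5.2682*t^3 + 27.5393*t^2 - 6.8745*t - 15.1063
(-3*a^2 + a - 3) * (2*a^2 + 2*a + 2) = -6*a^4 - 4*a^3 - 10*a^2 - 4*a - 6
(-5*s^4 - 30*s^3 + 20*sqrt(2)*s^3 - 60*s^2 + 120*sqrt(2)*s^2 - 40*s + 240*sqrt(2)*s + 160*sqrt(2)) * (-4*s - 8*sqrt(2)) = 20*s^5 - 40*sqrt(2)*s^4 + 120*s^4 - 240*sqrt(2)*s^3 - 80*s^3 - 1760*s^2 - 480*sqrt(2)*s^2 - 3840*s - 320*sqrt(2)*s - 2560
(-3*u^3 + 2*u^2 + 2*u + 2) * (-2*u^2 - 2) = 6*u^5 - 4*u^4 + 2*u^3 - 8*u^2 - 4*u - 4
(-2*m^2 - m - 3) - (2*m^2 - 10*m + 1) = -4*m^2 + 9*m - 4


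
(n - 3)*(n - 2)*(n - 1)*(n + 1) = n^4 - 5*n^3 + 5*n^2 + 5*n - 6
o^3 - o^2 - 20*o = o*(o - 5)*(o + 4)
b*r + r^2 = r*(b + r)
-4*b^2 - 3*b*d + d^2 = (-4*b + d)*(b + d)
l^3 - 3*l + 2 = (l - 1)^2*(l + 2)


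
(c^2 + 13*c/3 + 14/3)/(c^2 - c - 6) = (c + 7/3)/(c - 3)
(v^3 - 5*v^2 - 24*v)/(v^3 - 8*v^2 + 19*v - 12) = v*(v^2 - 5*v - 24)/(v^3 - 8*v^2 + 19*v - 12)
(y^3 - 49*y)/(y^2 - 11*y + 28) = y*(y + 7)/(y - 4)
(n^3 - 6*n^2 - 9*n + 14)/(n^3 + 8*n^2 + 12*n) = (n^2 - 8*n + 7)/(n*(n + 6))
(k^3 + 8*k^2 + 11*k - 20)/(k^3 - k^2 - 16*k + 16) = (k + 5)/(k - 4)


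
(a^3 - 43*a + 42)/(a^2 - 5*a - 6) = (a^2 + 6*a - 7)/(a + 1)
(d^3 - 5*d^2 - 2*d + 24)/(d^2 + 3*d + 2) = (d^2 - 7*d + 12)/(d + 1)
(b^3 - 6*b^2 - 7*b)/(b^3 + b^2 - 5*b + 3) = b*(b^2 - 6*b - 7)/(b^3 + b^2 - 5*b + 3)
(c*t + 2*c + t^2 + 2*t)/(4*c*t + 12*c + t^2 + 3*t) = (c*t + 2*c + t^2 + 2*t)/(4*c*t + 12*c + t^2 + 3*t)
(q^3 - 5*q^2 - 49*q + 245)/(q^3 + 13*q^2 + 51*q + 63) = (q^2 - 12*q + 35)/(q^2 + 6*q + 9)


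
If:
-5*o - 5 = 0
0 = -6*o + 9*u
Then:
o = -1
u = -2/3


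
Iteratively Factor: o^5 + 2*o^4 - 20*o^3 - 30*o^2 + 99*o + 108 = (o + 3)*(o^4 - o^3 - 17*o^2 + 21*o + 36) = (o - 3)*(o + 3)*(o^3 + 2*o^2 - 11*o - 12) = (o - 3)^2*(o + 3)*(o^2 + 5*o + 4) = (o - 3)^2*(o + 1)*(o + 3)*(o + 4)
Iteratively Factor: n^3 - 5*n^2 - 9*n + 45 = (n - 5)*(n^2 - 9) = (n - 5)*(n - 3)*(n + 3)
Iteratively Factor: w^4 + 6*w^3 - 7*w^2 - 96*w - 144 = (w + 3)*(w^3 + 3*w^2 - 16*w - 48) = (w + 3)^2*(w^2 - 16) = (w - 4)*(w + 3)^2*(w + 4)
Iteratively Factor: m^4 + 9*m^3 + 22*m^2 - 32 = (m + 4)*(m^3 + 5*m^2 + 2*m - 8) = (m + 4)^2*(m^2 + m - 2) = (m + 2)*(m + 4)^2*(m - 1)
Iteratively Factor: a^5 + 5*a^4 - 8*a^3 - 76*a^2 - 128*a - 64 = (a + 2)*(a^4 + 3*a^3 - 14*a^2 - 48*a - 32) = (a - 4)*(a + 2)*(a^3 + 7*a^2 + 14*a + 8) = (a - 4)*(a + 2)^2*(a^2 + 5*a + 4) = (a - 4)*(a + 1)*(a + 2)^2*(a + 4)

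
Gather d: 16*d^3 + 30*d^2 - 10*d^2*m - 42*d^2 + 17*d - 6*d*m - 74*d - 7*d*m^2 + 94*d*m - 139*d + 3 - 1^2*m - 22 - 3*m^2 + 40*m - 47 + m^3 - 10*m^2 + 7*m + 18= 16*d^3 + d^2*(-10*m - 12) + d*(-7*m^2 + 88*m - 196) + m^3 - 13*m^2 + 46*m - 48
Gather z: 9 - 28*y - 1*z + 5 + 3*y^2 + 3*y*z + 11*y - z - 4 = 3*y^2 - 17*y + z*(3*y - 2) + 10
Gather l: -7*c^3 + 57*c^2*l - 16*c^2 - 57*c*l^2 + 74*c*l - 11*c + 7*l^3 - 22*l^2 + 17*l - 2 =-7*c^3 - 16*c^2 - 11*c + 7*l^3 + l^2*(-57*c - 22) + l*(57*c^2 + 74*c + 17) - 2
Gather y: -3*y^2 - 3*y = -3*y^2 - 3*y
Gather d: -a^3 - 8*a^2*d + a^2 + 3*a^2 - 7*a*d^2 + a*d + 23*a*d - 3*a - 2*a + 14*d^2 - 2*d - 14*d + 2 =-a^3 + 4*a^2 - 5*a + d^2*(14 - 7*a) + d*(-8*a^2 + 24*a - 16) + 2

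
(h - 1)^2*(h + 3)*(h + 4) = h^4 + 5*h^3 - h^2 - 17*h + 12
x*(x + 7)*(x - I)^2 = x^4 + 7*x^3 - 2*I*x^3 - x^2 - 14*I*x^2 - 7*x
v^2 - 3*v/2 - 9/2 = (v - 3)*(v + 3/2)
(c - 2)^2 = c^2 - 4*c + 4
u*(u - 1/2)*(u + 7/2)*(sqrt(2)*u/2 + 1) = sqrt(2)*u^4/2 + u^3 + 3*sqrt(2)*u^3/2 - 7*sqrt(2)*u^2/8 + 3*u^2 - 7*u/4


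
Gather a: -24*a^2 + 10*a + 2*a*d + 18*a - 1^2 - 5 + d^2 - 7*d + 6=-24*a^2 + a*(2*d + 28) + d^2 - 7*d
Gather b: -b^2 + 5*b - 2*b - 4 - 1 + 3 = -b^2 + 3*b - 2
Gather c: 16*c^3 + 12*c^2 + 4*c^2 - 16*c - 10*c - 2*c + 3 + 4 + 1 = 16*c^3 + 16*c^2 - 28*c + 8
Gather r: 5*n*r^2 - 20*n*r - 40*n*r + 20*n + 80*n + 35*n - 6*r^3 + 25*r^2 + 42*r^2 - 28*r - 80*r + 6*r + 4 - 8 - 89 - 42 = 135*n - 6*r^3 + r^2*(5*n + 67) + r*(-60*n - 102) - 135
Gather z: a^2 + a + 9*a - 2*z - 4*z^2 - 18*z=a^2 + 10*a - 4*z^2 - 20*z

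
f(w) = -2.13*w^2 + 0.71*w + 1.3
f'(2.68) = -10.71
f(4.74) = -43.19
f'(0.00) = 0.71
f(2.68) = -12.10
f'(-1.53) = 7.23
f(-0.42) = 0.63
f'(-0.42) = 2.50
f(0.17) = 1.36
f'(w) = 0.71 - 4.26*w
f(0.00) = 1.30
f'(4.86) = -19.99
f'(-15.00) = 64.61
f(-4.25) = -40.19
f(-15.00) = -488.60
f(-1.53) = -4.77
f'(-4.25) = 18.82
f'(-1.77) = 8.25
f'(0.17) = -0.01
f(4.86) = -45.56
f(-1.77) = -6.63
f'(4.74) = -19.48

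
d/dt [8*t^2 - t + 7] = 16*t - 1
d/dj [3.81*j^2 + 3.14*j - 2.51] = 7.62*j + 3.14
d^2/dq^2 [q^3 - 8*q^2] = 6*q - 16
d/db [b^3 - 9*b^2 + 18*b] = 3*b^2 - 18*b + 18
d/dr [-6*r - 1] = -6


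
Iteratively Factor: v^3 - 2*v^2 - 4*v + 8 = (v - 2)*(v^2 - 4) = (v - 2)^2*(v + 2)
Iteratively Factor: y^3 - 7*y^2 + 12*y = (y)*(y^2 - 7*y + 12) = y*(y - 3)*(y - 4)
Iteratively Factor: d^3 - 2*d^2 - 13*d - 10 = (d + 2)*(d^2 - 4*d - 5) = (d - 5)*(d + 2)*(d + 1)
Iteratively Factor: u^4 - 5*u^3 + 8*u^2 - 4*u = (u - 1)*(u^3 - 4*u^2 + 4*u) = (u - 2)*(u - 1)*(u^2 - 2*u) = (u - 2)^2*(u - 1)*(u)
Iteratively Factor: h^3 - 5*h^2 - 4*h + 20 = (h - 2)*(h^2 - 3*h - 10) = (h - 5)*(h - 2)*(h + 2)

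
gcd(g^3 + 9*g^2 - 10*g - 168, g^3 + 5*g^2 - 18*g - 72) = g^2 + 2*g - 24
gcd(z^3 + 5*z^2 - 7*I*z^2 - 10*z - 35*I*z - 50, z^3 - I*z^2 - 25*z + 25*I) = z + 5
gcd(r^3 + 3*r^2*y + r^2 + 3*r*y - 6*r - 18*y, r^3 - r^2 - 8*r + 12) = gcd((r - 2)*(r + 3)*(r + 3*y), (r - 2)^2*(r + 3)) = r^2 + r - 6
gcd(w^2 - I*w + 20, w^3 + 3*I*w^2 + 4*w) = w + 4*I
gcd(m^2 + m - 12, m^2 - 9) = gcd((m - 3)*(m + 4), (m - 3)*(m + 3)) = m - 3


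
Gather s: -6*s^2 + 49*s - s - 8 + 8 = -6*s^2 + 48*s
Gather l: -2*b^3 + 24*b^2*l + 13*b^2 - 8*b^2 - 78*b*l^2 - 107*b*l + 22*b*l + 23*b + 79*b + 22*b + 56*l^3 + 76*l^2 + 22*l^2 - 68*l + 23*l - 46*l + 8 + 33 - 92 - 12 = -2*b^3 + 5*b^2 + 124*b + 56*l^3 + l^2*(98 - 78*b) + l*(24*b^2 - 85*b - 91) - 63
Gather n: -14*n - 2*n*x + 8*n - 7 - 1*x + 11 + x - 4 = n*(-2*x - 6)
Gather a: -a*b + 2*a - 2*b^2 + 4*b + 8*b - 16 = a*(2 - b) - 2*b^2 + 12*b - 16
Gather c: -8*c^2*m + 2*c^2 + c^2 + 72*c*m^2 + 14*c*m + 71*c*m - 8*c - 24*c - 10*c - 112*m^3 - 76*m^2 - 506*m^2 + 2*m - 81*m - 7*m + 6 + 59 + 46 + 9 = c^2*(3 - 8*m) + c*(72*m^2 + 85*m - 42) - 112*m^3 - 582*m^2 - 86*m + 120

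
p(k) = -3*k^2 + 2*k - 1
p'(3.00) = -16.00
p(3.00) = -22.00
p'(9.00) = -52.00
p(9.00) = -226.00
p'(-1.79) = 12.74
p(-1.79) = -14.19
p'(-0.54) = 5.24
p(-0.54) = -2.95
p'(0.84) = -3.04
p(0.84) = -1.44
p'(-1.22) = 9.32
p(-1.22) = -7.91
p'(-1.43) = 10.58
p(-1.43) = -9.99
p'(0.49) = -0.94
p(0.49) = -0.74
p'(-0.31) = 3.86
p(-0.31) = -1.91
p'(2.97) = -15.82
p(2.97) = -21.52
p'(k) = 2 - 6*k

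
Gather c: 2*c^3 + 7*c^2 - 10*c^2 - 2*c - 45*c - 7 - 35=2*c^3 - 3*c^2 - 47*c - 42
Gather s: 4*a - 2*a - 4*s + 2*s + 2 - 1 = 2*a - 2*s + 1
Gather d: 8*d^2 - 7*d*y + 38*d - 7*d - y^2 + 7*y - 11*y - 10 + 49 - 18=8*d^2 + d*(31 - 7*y) - y^2 - 4*y + 21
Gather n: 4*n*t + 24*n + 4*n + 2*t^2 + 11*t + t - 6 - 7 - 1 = n*(4*t + 28) + 2*t^2 + 12*t - 14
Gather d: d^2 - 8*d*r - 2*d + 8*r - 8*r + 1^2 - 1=d^2 + d*(-8*r - 2)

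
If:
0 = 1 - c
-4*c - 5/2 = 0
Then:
No Solution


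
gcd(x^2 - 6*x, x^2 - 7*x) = x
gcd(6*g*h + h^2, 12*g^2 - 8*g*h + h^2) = 1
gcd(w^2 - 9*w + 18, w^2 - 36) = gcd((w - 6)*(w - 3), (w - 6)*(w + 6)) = w - 6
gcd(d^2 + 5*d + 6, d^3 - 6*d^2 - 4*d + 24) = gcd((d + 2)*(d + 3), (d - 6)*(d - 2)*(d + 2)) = d + 2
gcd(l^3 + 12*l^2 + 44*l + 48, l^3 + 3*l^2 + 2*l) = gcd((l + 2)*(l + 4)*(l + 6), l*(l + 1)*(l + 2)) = l + 2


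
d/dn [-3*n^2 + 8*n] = 8 - 6*n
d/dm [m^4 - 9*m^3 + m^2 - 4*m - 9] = 4*m^3 - 27*m^2 + 2*m - 4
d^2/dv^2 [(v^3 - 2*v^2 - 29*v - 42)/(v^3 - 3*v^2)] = 2*(v^4 - 87*v^3 + 9*v^2 + 747*v - 1134)/(v^4*(v^3 - 9*v^2 + 27*v - 27))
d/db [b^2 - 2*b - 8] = 2*b - 2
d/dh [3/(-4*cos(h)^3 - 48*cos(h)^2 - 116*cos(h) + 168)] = 3*(3*sin(h)^2 - 24*cos(h) - 32)*sin(h)/(4*(cos(h)^3 + 12*cos(h)^2 + 29*cos(h) - 42)^2)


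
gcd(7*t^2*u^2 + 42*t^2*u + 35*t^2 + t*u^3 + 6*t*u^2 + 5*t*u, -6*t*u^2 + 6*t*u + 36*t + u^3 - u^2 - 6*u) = 1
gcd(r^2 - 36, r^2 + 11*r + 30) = r + 6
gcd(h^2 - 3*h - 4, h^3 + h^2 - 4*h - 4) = h + 1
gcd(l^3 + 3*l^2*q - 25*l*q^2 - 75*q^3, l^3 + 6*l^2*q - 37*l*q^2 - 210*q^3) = l + 5*q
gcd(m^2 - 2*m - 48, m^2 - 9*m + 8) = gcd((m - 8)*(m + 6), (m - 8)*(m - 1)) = m - 8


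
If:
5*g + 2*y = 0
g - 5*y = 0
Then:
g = 0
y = 0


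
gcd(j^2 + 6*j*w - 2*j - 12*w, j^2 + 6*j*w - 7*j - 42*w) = j + 6*w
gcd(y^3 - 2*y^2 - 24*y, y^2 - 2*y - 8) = 1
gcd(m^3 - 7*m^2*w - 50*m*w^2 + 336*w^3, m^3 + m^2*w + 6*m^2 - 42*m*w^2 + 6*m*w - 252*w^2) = -m^2 - m*w + 42*w^2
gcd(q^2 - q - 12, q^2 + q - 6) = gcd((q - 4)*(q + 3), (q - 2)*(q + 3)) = q + 3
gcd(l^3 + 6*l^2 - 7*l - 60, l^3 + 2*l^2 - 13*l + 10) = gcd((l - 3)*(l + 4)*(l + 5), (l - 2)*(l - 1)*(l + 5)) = l + 5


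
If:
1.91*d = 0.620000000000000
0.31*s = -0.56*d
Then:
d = 0.32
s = -0.59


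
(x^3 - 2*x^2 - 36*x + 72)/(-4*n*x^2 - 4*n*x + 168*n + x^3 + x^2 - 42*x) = (x^2 + 4*x - 12)/(-4*n*x - 28*n + x^2 + 7*x)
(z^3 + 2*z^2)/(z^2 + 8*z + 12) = z^2/(z + 6)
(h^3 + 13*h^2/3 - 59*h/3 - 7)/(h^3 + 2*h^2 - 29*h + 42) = (h + 1/3)/(h - 2)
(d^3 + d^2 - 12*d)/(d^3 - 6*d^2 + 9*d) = (d + 4)/(d - 3)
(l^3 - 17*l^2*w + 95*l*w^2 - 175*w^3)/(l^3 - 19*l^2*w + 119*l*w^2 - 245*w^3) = (-l + 5*w)/(-l + 7*w)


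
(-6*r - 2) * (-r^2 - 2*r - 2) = 6*r^3 + 14*r^2 + 16*r + 4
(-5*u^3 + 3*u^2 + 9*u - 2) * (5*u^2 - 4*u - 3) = -25*u^5 + 35*u^4 + 48*u^3 - 55*u^2 - 19*u + 6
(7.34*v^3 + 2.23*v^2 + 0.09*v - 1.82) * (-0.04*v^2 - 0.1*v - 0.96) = -0.2936*v^5 - 0.8232*v^4 - 7.273*v^3 - 2.077*v^2 + 0.0956*v + 1.7472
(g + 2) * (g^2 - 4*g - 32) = g^3 - 2*g^2 - 40*g - 64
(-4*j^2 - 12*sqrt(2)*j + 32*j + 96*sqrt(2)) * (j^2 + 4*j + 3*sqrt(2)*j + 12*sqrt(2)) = -4*j^4 - 24*sqrt(2)*j^3 + 16*j^3 + 56*j^2 + 96*sqrt(2)*j^2 + 288*j + 768*sqrt(2)*j + 2304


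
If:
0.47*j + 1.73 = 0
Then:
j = -3.68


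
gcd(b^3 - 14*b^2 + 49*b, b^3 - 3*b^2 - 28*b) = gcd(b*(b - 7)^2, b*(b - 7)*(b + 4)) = b^2 - 7*b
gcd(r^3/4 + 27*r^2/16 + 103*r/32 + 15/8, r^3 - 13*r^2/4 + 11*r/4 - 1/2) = 1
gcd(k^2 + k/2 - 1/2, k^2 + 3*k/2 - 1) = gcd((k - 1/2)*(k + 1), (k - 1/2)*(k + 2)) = k - 1/2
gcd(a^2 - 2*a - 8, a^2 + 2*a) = a + 2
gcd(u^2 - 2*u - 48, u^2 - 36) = u + 6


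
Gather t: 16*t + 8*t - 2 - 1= 24*t - 3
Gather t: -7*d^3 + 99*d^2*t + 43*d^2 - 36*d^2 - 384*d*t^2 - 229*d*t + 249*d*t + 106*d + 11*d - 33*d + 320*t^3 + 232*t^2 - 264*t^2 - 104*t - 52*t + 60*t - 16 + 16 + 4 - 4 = -7*d^3 + 7*d^2 + 84*d + 320*t^3 + t^2*(-384*d - 32) + t*(99*d^2 + 20*d - 96)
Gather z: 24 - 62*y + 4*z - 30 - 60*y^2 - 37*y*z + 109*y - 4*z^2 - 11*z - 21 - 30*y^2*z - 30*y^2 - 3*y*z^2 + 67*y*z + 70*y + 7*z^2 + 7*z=-90*y^2 + 117*y + z^2*(3 - 3*y) + z*(-30*y^2 + 30*y) - 27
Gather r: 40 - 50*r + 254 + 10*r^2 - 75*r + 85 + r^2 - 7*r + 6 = 11*r^2 - 132*r + 385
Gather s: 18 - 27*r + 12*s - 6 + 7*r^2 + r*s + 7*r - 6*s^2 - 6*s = 7*r^2 - 20*r - 6*s^2 + s*(r + 6) + 12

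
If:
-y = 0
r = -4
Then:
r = -4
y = 0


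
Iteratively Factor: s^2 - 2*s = (s - 2)*(s)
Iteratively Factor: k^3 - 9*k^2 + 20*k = (k - 4)*(k^2 - 5*k) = k*(k - 4)*(k - 5)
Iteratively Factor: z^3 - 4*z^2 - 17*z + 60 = (z - 3)*(z^2 - z - 20) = (z - 5)*(z - 3)*(z + 4)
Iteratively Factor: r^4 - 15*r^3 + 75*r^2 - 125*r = (r)*(r^3 - 15*r^2 + 75*r - 125) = r*(r - 5)*(r^2 - 10*r + 25) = r*(r - 5)^2*(r - 5)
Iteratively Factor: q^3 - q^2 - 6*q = (q + 2)*(q^2 - 3*q) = q*(q + 2)*(q - 3)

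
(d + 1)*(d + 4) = d^2 + 5*d + 4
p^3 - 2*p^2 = p^2*(p - 2)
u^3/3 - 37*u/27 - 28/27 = (u/3 + 1/3)*(u - 7/3)*(u + 4/3)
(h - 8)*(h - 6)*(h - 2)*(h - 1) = h^4 - 17*h^3 + 92*h^2 - 172*h + 96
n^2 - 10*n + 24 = (n - 6)*(n - 4)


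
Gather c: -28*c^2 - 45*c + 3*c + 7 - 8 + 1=-28*c^2 - 42*c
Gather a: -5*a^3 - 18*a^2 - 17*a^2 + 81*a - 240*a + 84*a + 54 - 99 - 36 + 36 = -5*a^3 - 35*a^2 - 75*a - 45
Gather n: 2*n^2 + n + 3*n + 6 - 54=2*n^2 + 4*n - 48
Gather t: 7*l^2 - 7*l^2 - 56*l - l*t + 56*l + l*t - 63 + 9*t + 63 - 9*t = 0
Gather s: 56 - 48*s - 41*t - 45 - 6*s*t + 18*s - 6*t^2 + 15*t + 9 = s*(-6*t - 30) - 6*t^2 - 26*t + 20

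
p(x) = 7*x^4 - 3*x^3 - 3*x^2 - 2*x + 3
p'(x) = 28*x^3 - 9*x^2 - 6*x - 2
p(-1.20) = 20.78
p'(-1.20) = -56.14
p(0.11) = 2.74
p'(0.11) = -2.73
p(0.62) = 0.93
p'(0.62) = -2.51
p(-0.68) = 5.41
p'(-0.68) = -10.89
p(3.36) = 740.80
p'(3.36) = 938.36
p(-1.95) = 118.95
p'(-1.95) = -232.14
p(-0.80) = 7.08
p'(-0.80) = -17.30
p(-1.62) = 59.33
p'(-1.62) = -134.94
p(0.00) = 3.00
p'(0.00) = -2.00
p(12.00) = 139515.00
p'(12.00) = 47014.00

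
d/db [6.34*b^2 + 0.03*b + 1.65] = 12.68*b + 0.03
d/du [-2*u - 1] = -2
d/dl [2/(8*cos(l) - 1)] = 16*sin(l)/(8*cos(l) - 1)^2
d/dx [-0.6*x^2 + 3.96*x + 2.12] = 3.96 - 1.2*x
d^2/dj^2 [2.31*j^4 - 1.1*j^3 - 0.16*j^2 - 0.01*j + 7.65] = 27.72*j^2 - 6.6*j - 0.32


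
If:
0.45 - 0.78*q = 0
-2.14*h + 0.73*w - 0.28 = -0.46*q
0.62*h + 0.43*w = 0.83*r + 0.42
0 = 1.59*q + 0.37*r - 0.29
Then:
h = -0.53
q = 0.58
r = -1.70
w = -1.53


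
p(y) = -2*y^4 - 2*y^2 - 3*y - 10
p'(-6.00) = 1749.00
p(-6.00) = -2656.00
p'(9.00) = -5871.00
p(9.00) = -13321.00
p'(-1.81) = 51.68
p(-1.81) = -32.59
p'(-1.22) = 16.41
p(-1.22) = -13.75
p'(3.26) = -293.21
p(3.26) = -266.93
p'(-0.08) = -2.68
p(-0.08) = -9.77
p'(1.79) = -56.04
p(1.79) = -42.31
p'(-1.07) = 11.08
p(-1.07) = -11.70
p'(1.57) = -40.24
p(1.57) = -31.79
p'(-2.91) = 205.78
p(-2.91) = -161.62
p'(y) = -8*y^3 - 4*y - 3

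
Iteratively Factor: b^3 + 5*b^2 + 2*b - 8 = (b + 4)*(b^2 + b - 2) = (b - 1)*(b + 4)*(b + 2)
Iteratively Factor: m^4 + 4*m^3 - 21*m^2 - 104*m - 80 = (m + 4)*(m^3 - 21*m - 20) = (m + 1)*(m + 4)*(m^2 - m - 20) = (m + 1)*(m + 4)^2*(m - 5)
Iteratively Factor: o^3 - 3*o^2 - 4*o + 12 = (o - 2)*(o^2 - o - 6) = (o - 2)*(o + 2)*(o - 3)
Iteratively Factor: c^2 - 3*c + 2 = (c - 2)*(c - 1)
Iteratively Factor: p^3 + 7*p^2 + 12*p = (p + 4)*(p^2 + 3*p) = (p + 3)*(p + 4)*(p)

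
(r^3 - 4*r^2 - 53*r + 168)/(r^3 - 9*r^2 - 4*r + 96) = (r^2 + 4*r - 21)/(r^2 - r - 12)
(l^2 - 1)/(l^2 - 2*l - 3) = (l - 1)/(l - 3)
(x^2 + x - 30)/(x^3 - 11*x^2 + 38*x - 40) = (x + 6)/(x^2 - 6*x + 8)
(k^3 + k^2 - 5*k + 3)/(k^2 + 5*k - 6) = (k^2 + 2*k - 3)/(k + 6)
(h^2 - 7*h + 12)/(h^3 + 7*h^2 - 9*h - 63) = (h - 4)/(h^2 + 10*h + 21)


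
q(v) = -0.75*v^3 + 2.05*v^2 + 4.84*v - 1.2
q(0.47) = 1.45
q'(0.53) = 6.38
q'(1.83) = 4.81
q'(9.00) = -140.51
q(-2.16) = 5.47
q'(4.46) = -21.63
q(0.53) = 1.83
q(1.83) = 9.93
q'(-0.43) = 2.66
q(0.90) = 4.27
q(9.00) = -338.34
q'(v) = -2.25*v^2 + 4.1*v + 4.84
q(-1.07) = -3.11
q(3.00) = 11.52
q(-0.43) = -2.84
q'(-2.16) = -14.51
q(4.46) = -5.37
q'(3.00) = -3.11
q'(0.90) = 6.71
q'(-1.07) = -2.12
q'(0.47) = 6.27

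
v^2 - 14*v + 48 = (v - 8)*(v - 6)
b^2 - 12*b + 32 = (b - 8)*(b - 4)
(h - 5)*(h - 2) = h^2 - 7*h + 10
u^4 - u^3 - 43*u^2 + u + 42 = (u - 7)*(u - 1)*(u + 1)*(u + 6)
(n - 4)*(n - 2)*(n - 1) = n^3 - 7*n^2 + 14*n - 8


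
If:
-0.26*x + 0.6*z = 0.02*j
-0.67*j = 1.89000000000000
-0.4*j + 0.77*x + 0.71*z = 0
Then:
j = -2.82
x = -0.99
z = -0.52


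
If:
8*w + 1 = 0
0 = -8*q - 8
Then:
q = -1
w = -1/8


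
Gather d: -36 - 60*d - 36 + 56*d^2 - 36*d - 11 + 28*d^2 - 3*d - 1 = 84*d^2 - 99*d - 84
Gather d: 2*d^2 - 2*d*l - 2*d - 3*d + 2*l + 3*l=2*d^2 + d*(-2*l - 5) + 5*l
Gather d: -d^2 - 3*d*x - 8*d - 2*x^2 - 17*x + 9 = -d^2 + d*(-3*x - 8) - 2*x^2 - 17*x + 9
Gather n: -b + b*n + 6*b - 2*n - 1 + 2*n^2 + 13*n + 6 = 5*b + 2*n^2 + n*(b + 11) + 5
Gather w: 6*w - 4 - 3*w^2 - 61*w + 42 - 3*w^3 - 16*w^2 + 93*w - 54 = -3*w^3 - 19*w^2 + 38*w - 16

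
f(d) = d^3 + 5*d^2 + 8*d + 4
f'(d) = 3*d^2 + 10*d + 8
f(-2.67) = -0.75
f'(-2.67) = 2.69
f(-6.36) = -101.89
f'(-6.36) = 65.75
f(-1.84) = -0.02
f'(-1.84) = -0.24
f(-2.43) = -0.26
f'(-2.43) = 1.41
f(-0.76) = 0.37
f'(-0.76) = 2.13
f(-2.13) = -0.02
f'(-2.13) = 0.31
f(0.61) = 10.97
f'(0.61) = 15.22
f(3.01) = 100.65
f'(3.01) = 65.28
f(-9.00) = -392.00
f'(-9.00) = 161.00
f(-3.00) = -2.00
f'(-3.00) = 5.00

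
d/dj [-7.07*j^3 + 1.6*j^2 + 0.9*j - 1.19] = -21.21*j^2 + 3.2*j + 0.9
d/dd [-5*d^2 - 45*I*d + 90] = -10*d - 45*I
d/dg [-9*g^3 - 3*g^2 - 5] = 3*g*(-9*g - 2)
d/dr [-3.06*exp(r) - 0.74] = -3.06*exp(r)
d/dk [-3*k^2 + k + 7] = 1 - 6*k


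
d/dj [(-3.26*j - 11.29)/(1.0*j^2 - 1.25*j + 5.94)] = (3.26*j^2 + 22.58*j - 33.4769)/(1.0*j^4 - 2.5*j^3 + 13.4425*j^2 - 14.85*j + 35.2836)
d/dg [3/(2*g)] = -3/(2*g^2)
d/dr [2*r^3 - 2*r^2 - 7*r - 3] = 6*r^2 - 4*r - 7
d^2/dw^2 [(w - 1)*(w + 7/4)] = 2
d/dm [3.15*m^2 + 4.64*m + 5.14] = 6.3*m + 4.64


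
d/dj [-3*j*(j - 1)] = 3 - 6*j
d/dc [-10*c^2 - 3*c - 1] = -20*c - 3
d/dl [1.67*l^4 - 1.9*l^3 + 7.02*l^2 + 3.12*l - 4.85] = 6.68*l^3 - 5.7*l^2 + 14.04*l + 3.12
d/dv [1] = 0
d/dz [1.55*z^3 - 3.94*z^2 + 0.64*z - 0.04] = 4.65*z^2 - 7.88*z + 0.64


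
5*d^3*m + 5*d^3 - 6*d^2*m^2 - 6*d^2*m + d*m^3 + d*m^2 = (-5*d + m)*(-d + m)*(d*m + d)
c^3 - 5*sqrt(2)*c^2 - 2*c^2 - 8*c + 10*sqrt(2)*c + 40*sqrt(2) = (c - 4)*(c + 2)*(c - 5*sqrt(2))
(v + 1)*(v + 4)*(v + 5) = v^3 + 10*v^2 + 29*v + 20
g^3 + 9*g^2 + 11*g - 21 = (g - 1)*(g + 3)*(g + 7)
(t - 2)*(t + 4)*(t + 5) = t^3 + 7*t^2 + 2*t - 40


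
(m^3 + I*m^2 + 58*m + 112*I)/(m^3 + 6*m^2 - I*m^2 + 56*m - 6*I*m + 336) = (m + 2*I)/(m + 6)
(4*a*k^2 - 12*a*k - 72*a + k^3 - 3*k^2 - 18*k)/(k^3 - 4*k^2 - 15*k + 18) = (4*a + k)/(k - 1)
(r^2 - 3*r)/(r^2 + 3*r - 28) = r*(r - 3)/(r^2 + 3*r - 28)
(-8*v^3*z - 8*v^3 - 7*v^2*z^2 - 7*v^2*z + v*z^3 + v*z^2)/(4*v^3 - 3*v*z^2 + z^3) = v*(-8*v*z - 8*v + z^2 + z)/(4*v^2 - 4*v*z + z^2)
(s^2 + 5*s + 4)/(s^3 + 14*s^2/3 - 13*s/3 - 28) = 3*(s + 1)/(3*s^2 + 2*s - 21)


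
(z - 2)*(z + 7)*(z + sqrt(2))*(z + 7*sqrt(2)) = z^4 + 5*z^3 + 8*sqrt(2)*z^3 + 40*sqrt(2)*z^2 - 112*sqrt(2)*z + 70*z - 196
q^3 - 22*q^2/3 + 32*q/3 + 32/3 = (q - 4)^2*(q + 2/3)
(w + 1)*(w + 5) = w^2 + 6*w + 5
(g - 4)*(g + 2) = g^2 - 2*g - 8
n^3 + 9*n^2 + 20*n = n*(n + 4)*(n + 5)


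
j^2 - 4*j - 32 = (j - 8)*(j + 4)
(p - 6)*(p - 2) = p^2 - 8*p + 12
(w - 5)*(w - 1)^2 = w^3 - 7*w^2 + 11*w - 5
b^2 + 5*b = b*(b + 5)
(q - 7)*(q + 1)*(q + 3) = q^3 - 3*q^2 - 25*q - 21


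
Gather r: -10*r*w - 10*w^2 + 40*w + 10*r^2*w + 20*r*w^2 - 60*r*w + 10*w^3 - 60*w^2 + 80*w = 10*r^2*w + r*(20*w^2 - 70*w) + 10*w^3 - 70*w^2 + 120*w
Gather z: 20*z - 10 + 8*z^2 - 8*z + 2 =8*z^2 + 12*z - 8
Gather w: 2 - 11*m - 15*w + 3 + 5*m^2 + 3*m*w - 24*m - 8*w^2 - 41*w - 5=5*m^2 - 35*m - 8*w^2 + w*(3*m - 56)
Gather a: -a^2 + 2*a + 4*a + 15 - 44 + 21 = -a^2 + 6*a - 8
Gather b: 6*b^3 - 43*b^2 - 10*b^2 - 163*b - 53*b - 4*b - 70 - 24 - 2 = 6*b^3 - 53*b^2 - 220*b - 96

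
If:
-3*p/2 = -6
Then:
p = 4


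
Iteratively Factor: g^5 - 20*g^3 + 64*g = (g + 4)*(g^4 - 4*g^3 - 4*g^2 + 16*g) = (g - 4)*(g + 4)*(g^3 - 4*g) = g*(g - 4)*(g + 4)*(g^2 - 4) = g*(g - 4)*(g + 2)*(g + 4)*(g - 2)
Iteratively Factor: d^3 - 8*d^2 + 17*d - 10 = (d - 1)*(d^2 - 7*d + 10) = (d - 2)*(d - 1)*(d - 5)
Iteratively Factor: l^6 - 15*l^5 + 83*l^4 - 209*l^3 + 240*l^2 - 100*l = (l - 2)*(l^5 - 13*l^4 + 57*l^3 - 95*l^2 + 50*l) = (l - 5)*(l - 2)*(l^4 - 8*l^3 + 17*l^2 - 10*l) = (l - 5)*(l - 2)*(l - 1)*(l^3 - 7*l^2 + 10*l) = (l - 5)*(l - 2)^2*(l - 1)*(l^2 - 5*l) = l*(l - 5)*(l - 2)^2*(l - 1)*(l - 5)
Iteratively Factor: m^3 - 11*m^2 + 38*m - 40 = (m - 5)*(m^2 - 6*m + 8) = (m - 5)*(m - 2)*(m - 4)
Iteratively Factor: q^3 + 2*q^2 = (q)*(q^2 + 2*q) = q^2*(q + 2)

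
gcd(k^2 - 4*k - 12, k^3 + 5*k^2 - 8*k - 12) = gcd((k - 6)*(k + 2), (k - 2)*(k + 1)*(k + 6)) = 1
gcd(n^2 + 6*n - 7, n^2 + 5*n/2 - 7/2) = n - 1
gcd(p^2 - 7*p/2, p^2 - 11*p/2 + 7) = p - 7/2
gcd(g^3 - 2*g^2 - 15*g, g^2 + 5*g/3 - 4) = g + 3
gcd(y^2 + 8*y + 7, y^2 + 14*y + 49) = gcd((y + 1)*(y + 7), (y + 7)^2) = y + 7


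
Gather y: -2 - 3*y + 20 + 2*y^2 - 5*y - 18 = 2*y^2 - 8*y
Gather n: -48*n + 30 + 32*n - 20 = 10 - 16*n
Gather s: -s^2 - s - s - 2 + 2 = -s^2 - 2*s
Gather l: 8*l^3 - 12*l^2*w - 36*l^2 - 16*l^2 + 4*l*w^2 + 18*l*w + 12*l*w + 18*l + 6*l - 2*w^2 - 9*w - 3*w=8*l^3 + l^2*(-12*w - 52) + l*(4*w^2 + 30*w + 24) - 2*w^2 - 12*w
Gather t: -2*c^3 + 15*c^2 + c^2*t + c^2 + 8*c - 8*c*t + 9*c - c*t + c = -2*c^3 + 16*c^2 + 18*c + t*(c^2 - 9*c)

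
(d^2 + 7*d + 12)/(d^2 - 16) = (d + 3)/(d - 4)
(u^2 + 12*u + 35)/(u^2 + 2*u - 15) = (u + 7)/(u - 3)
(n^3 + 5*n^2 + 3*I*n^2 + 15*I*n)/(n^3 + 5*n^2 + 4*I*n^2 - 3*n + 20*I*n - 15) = n/(n + I)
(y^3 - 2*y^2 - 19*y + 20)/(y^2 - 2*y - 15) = (y^2 + 3*y - 4)/(y + 3)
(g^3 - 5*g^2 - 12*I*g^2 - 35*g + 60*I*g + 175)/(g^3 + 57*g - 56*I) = (g^2 - 5*g*(1 + I) + 25*I)/(g^2 + 7*I*g + 8)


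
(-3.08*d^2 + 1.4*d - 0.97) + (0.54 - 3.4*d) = -3.08*d^2 - 2.0*d - 0.43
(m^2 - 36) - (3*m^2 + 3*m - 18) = -2*m^2 - 3*m - 18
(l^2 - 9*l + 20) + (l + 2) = l^2 - 8*l + 22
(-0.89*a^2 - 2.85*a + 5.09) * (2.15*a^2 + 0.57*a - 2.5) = -1.9135*a^4 - 6.6348*a^3 + 11.544*a^2 + 10.0263*a - 12.725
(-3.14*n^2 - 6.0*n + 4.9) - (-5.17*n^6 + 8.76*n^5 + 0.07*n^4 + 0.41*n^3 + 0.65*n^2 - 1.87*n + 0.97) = 5.17*n^6 - 8.76*n^5 - 0.07*n^4 - 0.41*n^3 - 3.79*n^2 - 4.13*n + 3.93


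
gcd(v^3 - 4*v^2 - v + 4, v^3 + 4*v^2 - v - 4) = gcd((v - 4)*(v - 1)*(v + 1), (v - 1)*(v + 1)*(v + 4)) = v^2 - 1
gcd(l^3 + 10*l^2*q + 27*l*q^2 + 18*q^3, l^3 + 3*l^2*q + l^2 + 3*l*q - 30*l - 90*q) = l + 3*q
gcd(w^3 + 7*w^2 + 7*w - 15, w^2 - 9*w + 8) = w - 1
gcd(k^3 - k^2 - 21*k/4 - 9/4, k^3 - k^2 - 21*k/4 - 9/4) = k^3 - k^2 - 21*k/4 - 9/4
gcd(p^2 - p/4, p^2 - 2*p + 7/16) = p - 1/4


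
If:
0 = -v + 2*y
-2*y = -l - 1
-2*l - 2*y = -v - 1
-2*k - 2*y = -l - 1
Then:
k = 0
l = 1/2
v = 3/2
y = 3/4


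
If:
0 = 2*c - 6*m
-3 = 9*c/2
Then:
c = -2/3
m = -2/9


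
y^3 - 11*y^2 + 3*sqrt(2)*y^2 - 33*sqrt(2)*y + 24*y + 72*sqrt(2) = (y - 8)*(y - 3)*(y + 3*sqrt(2))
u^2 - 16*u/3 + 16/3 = (u - 4)*(u - 4/3)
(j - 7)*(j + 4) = j^2 - 3*j - 28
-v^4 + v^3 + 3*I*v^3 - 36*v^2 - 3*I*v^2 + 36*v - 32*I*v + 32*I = (v - 8*I)*(v + 4*I)*(-I*v + 1)*(-I*v + I)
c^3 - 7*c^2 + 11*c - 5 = (c - 5)*(c - 1)^2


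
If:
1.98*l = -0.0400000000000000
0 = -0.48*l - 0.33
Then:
No Solution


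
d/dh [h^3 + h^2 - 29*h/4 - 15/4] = 3*h^2 + 2*h - 29/4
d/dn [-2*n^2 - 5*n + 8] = -4*n - 5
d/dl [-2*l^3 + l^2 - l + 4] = -6*l^2 + 2*l - 1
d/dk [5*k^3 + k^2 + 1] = k*(15*k + 2)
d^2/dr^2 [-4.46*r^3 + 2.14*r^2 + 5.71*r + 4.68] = 4.28 - 26.76*r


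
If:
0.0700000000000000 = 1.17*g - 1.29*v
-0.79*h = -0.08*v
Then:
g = 1.1025641025641*v + 0.0598290598290598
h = 0.10126582278481*v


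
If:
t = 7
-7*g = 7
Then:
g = -1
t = 7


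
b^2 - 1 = (b - 1)*(b + 1)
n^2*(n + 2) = n^3 + 2*n^2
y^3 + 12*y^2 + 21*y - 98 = (y - 2)*(y + 7)^2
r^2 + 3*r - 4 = (r - 1)*(r + 4)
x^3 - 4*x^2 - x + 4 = (x - 4)*(x - 1)*(x + 1)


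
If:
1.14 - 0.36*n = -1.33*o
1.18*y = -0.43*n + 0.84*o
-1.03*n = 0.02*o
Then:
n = 0.02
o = -0.85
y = -0.61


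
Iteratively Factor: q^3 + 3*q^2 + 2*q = (q + 2)*(q^2 + q) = q*(q + 2)*(q + 1)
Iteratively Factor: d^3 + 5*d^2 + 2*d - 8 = (d - 1)*(d^2 + 6*d + 8) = (d - 1)*(d + 2)*(d + 4)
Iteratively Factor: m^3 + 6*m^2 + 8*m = (m + 2)*(m^2 + 4*m) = m*(m + 2)*(m + 4)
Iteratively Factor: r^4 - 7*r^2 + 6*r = (r - 2)*(r^3 + 2*r^2 - 3*r) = (r - 2)*(r - 1)*(r^2 + 3*r) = (r - 2)*(r - 1)*(r + 3)*(r)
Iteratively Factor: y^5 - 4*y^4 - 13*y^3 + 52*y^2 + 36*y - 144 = (y + 2)*(y^4 - 6*y^3 - y^2 + 54*y - 72) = (y + 2)*(y + 3)*(y^3 - 9*y^2 + 26*y - 24) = (y - 4)*(y + 2)*(y + 3)*(y^2 - 5*y + 6) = (y - 4)*(y - 3)*(y + 2)*(y + 3)*(y - 2)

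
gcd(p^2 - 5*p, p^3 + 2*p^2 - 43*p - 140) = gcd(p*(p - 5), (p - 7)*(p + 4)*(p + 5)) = 1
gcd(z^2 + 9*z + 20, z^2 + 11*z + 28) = z + 4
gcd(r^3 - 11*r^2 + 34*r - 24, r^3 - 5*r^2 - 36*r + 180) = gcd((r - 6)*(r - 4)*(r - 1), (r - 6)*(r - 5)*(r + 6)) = r - 6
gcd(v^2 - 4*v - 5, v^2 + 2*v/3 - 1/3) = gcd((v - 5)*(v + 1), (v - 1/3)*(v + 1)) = v + 1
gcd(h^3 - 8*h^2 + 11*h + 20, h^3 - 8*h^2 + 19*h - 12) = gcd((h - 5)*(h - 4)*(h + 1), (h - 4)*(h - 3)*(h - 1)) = h - 4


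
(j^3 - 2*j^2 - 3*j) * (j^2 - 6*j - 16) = j^5 - 8*j^4 - 7*j^3 + 50*j^2 + 48*j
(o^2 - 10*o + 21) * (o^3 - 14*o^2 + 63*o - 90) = o^5 - 24*o^4 + 224*o^3 - 1014*o^2 + 2223*o - 1890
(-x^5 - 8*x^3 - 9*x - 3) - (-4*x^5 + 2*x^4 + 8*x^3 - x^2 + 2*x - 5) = 3*x^5 - 2*x^4 - 16*x^3 + x^2 - 11*x + 2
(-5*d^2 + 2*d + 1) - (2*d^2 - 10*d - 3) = -7*d^2 + 12*d + 4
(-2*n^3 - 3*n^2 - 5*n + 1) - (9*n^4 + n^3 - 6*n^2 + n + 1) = -9*n^4 - 3*n^3 + 3*n^2 - 6*n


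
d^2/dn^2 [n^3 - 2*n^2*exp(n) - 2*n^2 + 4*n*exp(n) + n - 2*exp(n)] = -2*n^2*exp(n) - 4*n*exp(n) + 6*n + 2*exp(n) - 4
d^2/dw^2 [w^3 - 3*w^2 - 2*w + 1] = 6*w - 6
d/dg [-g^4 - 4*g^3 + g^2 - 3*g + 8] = -4*g^3 - 12*g^2 + 2*g - 3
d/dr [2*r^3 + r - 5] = 6*r^2 + 1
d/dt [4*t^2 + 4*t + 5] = 8*t + 4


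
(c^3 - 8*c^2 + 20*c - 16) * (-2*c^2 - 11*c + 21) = -2*c^5 + 5*c^4 + 69*c^3 - 356*c^2 + 596*c - 336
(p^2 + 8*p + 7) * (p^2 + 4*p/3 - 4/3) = p^4 + 28*p^3/3 + 49*p^2/3 - 4*p/3 - 28/3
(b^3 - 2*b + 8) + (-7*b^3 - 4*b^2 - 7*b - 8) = -6*b^3 - 4*b^2 - 9*b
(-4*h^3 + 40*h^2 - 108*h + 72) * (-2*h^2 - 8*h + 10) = 8*h^5 - 48*h^4 - 144*h^3 + 1120*h^2 - 1656*h + 720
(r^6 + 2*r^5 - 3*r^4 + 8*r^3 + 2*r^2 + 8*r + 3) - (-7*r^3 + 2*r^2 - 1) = r^6 + 2*r^5 - 3*r^4 + 15*r^3 + 8*r + 4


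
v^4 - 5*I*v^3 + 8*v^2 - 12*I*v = v*(v - 6*I)*(v - I)*(v + 2*I)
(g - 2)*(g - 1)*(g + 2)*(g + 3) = g^4 + 2*g^3 - 7*g^2 - 8*g + 12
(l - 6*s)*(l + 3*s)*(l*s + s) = l^3*s - 3*l^2*s^2 + l^2*s - 18*l*s^3 - 3*l*s^2 - 18*s^3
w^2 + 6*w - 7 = (w - 1)*(w + 7)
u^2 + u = u*(u + 1)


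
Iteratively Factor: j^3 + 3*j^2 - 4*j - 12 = (j + 3)*(j^2 - 4) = (j + 2)*(j + 3)*(j - 2)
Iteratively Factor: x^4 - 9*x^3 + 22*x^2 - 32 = (x + 1)*(x^3 - 10*x^2 + 32*x - 32) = (x - 4)*(x + 1)*(x^2 - 6*x + 8) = (x - 4)^2*(x + 1)*(x - 2)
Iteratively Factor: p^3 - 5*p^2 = (p)*(p^2 - 5*p) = p^2*(p - 5)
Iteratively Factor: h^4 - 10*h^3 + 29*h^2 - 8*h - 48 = (h + 1)*(h^3 - 11*h^2 + 40*h - 48) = (h - 4)*(h + 1)*(h^2 - 7*h + 12) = (h - 4)*(h - 3)*(h + 1)*(h - 4)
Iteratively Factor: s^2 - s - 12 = (s + 3)*(s - 4)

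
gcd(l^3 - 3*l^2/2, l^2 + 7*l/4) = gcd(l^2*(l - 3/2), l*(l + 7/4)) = l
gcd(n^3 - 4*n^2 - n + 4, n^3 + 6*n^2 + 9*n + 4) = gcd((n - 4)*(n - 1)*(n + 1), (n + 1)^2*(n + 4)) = n + 1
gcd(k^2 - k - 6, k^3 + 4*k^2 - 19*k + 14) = 1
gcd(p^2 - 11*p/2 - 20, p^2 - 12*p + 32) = p - 8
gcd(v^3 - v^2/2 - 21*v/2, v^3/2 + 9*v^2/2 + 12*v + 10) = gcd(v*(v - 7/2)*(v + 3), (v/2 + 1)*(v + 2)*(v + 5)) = 1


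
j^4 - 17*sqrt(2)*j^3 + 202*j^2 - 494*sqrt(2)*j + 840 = (j - 7*sqrt(2))*(j - 5*sqrt(2))*(j - 3*sqrt(2))*(j - 2*sqrt(2))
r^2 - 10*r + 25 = (r - 5)^2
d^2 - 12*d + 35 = (d - 7)*(d - 5)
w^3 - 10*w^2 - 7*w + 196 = (w - 7)^2*(w + 4)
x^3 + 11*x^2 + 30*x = x*(x + 5)*(x + 6)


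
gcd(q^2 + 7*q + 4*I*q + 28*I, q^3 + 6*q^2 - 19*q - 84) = q + 7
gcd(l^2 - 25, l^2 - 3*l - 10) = l - 5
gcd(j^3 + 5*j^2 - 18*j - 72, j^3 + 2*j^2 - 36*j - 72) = j + 6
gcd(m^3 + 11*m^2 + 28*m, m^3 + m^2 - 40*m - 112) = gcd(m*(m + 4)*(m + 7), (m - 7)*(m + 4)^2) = m + 4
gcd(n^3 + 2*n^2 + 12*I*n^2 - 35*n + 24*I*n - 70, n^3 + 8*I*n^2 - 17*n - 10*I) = n + 5*I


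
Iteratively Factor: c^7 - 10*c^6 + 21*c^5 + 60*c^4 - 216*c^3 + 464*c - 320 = (c - 1)*(c^6 - 9*c^5 + 12*c^4 + 72*c^3 - 144*c^2 - 144*c + 320) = (c - 2)*(c - 1)*(c^5 - 7*c^4 - 2*c^3 + 68*c^2 - 8*c - 160) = (c - 4)*(c - 2)*(c - 1)*(c^4 - 3*c^3 - 14*c^2 + 12*c + 40) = (c - 4)*(c - 2)*(c - 1)*(c + 2)*(c^3 - 5*c^2 - 4*c + 20) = (c - 4)*(c - 2)^2*(c - 1)*(c + 2)*(c^2 - 3*c - 10) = (c - 4)*(c - 2)^2*(c - 1)*(c + 2)^2*(c - 5)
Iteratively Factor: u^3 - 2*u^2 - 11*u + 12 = (u - 4)*(u^2 + 2*u - 3) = (u - 4)*(u - 1)*(u + 3)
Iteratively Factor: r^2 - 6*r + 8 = (r - 2)*(r - 4)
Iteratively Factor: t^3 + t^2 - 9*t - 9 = (t - 3)*(t^2 + 4*t + 3) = (t - 3)*(t + 3)*(t + 1)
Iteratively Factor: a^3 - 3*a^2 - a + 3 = (a - 3)*(a^2 - 1) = (a - 3)*(a + 1)*(a - 1)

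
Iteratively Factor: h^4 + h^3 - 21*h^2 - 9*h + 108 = (h - 3)*(h^3 + 4*h^2 - 9*h - 36) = (h - 3)*(h + 3)*(h^2 + h - 12) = (h - 3)*(h + 3)*(h + 4)*(h - 3)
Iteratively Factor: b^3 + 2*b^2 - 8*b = (b + 4)*(b^2 - 2*b) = (b - 2)*(b + 4)*(b)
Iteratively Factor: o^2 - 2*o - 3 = (o + 1)*(o - 3)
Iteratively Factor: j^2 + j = (j)*(j + 1)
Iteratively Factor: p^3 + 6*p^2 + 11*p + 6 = (p + 2)*(p^2 + 4*p + 3) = (p + 2)*(p + 3)*(p + 1)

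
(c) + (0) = c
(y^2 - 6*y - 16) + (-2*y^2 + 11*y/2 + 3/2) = -y^2 - y/2 - 29/2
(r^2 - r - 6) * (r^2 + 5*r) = r^4 + 4*r^3 - 11*r^2 - 30*r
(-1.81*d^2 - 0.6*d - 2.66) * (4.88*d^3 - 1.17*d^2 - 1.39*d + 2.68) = -8.8328*d^5 - 0.8103*d^4 - 9.7629*d^3 - 0.9046*d^2 + 2.0894*d - 7.1288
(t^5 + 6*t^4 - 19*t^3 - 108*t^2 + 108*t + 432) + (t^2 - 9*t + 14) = t^5 + 6*t^4 - 19*t^3 - 107*t^2 + 99*t + 446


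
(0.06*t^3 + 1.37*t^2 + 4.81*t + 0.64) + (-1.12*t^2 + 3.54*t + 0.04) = 0.06*t^3 + 0.25*t^2 + 8.35*t + 0.68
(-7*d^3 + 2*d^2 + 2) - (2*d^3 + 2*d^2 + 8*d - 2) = -9*d^3 - 8*d + 4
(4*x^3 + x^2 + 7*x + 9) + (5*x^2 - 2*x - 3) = 4*x^3 + 6*x^2 + 5*x + 6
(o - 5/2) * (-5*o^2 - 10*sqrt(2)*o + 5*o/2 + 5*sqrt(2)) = -5*o^3 - 10*sqrt(2)*o^2 + 15*o^2 - 25*o/4 + 30*sqrt(2)*o - 25*sqrt(2)/2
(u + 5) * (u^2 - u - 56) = u^3 + 4*u^2 - 61*u - 280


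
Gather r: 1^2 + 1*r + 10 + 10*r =11*r + 11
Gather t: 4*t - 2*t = 2*t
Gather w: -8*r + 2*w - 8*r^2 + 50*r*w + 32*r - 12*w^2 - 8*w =-8*r^2 + 24*r - 12*w^2 + w*(50*r - 6)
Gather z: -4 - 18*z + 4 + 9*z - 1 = -9*z - 1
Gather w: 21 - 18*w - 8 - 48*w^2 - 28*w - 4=-48*w^2 - 46*w + 9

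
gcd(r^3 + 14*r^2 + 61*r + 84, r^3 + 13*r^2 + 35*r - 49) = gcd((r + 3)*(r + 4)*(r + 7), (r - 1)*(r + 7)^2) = r + 7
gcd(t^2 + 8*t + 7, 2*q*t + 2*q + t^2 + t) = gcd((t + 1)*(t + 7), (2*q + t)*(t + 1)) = t + 1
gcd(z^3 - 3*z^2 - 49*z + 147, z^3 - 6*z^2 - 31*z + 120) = z - 3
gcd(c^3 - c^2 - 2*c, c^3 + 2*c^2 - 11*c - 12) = c + 1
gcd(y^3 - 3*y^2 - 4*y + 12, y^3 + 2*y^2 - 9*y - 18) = y^2 - y - 6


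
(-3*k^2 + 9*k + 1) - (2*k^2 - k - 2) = -5*k^2 + 10*k + 3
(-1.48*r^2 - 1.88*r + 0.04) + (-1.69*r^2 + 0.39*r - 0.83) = -3.17*r^2 - 1.49*r - 0.79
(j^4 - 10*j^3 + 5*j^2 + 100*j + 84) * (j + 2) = j^5 - 8*j^4 - 15*j^3 + 110*j^2 + 284*j + 168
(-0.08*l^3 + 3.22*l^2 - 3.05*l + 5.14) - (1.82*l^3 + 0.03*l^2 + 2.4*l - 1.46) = -1.9*l^3 + 3.19*l^2 - 5.45*l + 6.6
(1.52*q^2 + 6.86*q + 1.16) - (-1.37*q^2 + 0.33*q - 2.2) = 2.89*q^2 + 6.53*q + 3.36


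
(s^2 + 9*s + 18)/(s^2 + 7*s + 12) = (s + 6)/(s + 4)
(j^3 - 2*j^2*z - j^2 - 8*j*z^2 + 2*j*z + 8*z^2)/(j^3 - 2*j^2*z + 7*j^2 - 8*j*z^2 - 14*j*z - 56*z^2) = (j - 1)/(j + 7)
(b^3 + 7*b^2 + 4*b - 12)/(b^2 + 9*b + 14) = (b^2 + 5*b - 6)/(b + 7)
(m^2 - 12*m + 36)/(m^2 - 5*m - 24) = (-m^2 + 12*m - 36)/(-m^2 + 5*m + 24)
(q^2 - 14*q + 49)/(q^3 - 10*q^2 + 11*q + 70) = (q - 7)/(q^2 - 3*q - 10)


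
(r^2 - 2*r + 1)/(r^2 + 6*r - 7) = (r - 1)/(r + 7)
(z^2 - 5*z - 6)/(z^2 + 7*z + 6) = (z - 6)/(z + 6)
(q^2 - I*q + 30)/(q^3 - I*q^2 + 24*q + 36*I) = (q + 5*I)/(q^2 + 5*I*q - 6)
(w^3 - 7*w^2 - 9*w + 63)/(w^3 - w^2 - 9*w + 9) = (w - 7)/(w - 1)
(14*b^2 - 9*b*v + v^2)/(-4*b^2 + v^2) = (-7*b + v)/(2*b + v)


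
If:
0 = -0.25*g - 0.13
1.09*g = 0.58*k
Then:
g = -0.52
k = -0.98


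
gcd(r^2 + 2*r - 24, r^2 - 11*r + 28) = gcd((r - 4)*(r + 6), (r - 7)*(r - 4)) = r - 4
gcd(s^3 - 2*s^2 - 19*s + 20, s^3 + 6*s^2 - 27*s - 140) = s^2 - s - 20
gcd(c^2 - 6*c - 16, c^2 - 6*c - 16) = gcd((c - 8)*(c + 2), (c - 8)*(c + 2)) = c^2 - 6*c - 16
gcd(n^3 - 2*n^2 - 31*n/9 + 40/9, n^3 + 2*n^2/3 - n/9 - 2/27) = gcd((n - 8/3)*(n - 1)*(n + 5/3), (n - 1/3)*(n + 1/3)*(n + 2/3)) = 1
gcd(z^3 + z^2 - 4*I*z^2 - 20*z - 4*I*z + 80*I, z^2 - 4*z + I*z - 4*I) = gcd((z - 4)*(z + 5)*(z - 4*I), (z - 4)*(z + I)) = z - 4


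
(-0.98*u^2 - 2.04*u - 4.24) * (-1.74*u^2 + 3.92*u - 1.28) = 1.7052*u^4 - 0.292*u^3 + 0.635199999999999*u^2 - 14.0096*u + 5.4272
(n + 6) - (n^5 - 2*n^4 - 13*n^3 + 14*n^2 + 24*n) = -n^5 + 2*n^4 + 13*n^3 - 14*n^2 - 23*n + 6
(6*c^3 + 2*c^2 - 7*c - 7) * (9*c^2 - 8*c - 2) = 54*c^5 - 30*c^4 - 91*c^3 - 11*c^2 + 70*c + 14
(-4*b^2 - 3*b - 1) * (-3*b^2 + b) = 12*b^4 + 5*b^3 - b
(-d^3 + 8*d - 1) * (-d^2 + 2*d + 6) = d^5 - 2*d^4 - 14*d^3 + 17*d^2 + 46*d - 6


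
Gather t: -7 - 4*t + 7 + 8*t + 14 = 4*t + 14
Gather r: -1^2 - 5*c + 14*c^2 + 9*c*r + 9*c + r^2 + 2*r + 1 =14*c^2 + 4*c + r^2 + r*(9*c + 2)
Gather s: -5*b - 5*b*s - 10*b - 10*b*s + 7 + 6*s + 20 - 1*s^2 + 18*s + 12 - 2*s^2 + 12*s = -15*b - 3*s^2 + s*(36 - 15*b) + 39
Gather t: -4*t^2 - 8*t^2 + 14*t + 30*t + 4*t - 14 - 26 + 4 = -12*t^2 + 48*t - 36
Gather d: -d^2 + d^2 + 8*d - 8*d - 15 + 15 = 0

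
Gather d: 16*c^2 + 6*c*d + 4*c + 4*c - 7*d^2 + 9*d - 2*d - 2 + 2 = 16*c^2 + 8*c - 7*d^2 + d*(6*c + 7)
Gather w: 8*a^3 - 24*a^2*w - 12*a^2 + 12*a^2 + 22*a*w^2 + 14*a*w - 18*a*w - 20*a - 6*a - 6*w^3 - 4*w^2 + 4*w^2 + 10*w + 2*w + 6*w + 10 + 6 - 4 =8*a^3 + 22*a*w^2 - 26*a - 6*w^3 + w*(-24*a^2 - 4*a + 18) + 12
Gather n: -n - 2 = -n - 2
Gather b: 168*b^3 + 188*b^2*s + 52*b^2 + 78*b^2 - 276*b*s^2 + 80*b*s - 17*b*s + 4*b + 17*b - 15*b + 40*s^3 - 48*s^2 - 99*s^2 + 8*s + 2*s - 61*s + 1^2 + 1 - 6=168*b^3 + b^2*(188*s + 130) + b*(-276*s^2 + 63*s + 6) + 40*s^3 - 147*s^2 - 51*s - 4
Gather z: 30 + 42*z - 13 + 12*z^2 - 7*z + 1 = 12*z^2 + 35*z + 18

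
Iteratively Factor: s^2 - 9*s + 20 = (s - 5)*(s - 4)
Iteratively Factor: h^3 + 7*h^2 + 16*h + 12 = (h + 2)*(h^2 + 5*h + 6) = (h + 2)*(h + 3)*(h + 2)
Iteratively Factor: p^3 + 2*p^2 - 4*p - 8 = (p + 2)*(p^2 - 4) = (p - 2)*(p + 2)*(p + 2)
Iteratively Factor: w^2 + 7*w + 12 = (w + 3)*(w + 4)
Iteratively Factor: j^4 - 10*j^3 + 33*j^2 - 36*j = (j - 3)*(j^3 - 7*j^2 + 12*j) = j*(j - 3)*(j^2 - 7*j + 12) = j*(j - 4)*(j - 3)*(j - 3)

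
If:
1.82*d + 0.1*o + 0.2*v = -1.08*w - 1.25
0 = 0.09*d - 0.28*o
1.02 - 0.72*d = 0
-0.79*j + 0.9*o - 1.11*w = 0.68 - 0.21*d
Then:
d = 1.42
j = 0.0345840867992767 - 1.40506329113924*w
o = 0.46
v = -5.4*w - 19.3693452380952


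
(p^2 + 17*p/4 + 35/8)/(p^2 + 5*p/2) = (p + 7/4)/p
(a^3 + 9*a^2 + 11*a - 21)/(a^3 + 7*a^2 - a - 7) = (a + 3)/(a + 1)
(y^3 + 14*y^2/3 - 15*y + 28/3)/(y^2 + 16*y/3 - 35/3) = (3*y^2 - 7*y + 4)/(3*y - 5)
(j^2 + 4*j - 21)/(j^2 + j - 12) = (j + 7)/(j + 4)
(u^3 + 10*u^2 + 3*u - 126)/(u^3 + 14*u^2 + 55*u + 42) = (u - 3)/(u + 1)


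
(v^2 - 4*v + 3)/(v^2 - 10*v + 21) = (v - 1)/(v - 7)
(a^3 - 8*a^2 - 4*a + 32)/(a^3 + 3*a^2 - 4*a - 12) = (a - 8)/(a + 3)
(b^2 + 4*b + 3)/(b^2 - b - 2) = (b + 3)/(b - 2)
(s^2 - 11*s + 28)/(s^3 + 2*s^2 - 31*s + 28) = (s - 7)/(s^2 + 6*s - 7)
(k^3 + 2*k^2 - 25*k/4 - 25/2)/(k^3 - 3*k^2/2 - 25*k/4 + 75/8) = 2*(k + 2)/(2*k - 3)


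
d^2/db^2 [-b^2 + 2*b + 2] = -2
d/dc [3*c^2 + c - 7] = 6*c + 1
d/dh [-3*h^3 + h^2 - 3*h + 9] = -9*h^2 + 2*h - 3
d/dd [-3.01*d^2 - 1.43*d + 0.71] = -6.02*d - 1.43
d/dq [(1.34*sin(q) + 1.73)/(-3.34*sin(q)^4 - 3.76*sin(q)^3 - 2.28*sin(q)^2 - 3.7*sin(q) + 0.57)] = (13.4268*sin(q)^4 + 33.1896*sin(q)^3 + 22.5696*sin(q)^2 + 7.8888*sin(q) + 7.1648)*cos(q)/(11.1556*sin(q)^8 + 25.1168*sin(q)^7 + 29.368*sin(q)^6 + 41.8616*sin(q)^5 + 29.2148*sin(q)^4 + 12.5856*sin(q)^3 + 11.0908*sin(q)^2 - 4.218*sin(q) + 0.3249)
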